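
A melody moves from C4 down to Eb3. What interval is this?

Descending from C4 to Eb3 is the same interval as ascending Eb3 to C4.
E to C spans six letter names (E-F-G-A-B-C): a sixth.
The major sixth spans 9 semitones, and Eb3 to C4 is exactly 9 semitones — so this is a major sixth.

M6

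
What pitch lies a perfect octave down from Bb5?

The letter stays B (same as the start), shifted an octave down.
A perfect octave spans 12 semitones, so from Bb5 the target pitch is Bb4.

Bb4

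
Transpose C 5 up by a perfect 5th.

G 5

Five letter names up from C: G.
Moving 7 semitones up from C5 (the size of a perfect fifth) reaches G5.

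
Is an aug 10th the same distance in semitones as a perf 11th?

Yes

Both span 17 semitones: an augmented tenth and a perfect eleventh are the same chromatic distance.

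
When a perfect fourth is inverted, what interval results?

perfect fifth

Inverted interval numbers add to nine, so a fourth pairs with a fifth (4 + 5 = 9).
And perfect stays perfect under inversion, so we get a perfect fifth.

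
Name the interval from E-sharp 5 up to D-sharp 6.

minor 7th

E to D spans seven letter names (E-F-G-A-B-C-D) — that makes it a seventh of some quality.
E#5 to D#6 is 10 semitones, a half step short of the major seventh (11), so this is minor.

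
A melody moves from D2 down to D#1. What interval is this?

d8

Descending from D2 to D#1 is the same interval as ascending D#1 to D2.
D to D is the same letter name, plus an octave: an octave.
The perfect octave is 12 semitones; here we have 11, one semitone narrower: diminished.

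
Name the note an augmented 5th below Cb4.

The fifth takes the letter from C down to F.
An augmented fifth spans 8 semitones, so from Cb4 the target pitch is Fbb3.

Fbb3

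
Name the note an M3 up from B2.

Counting three letter names up from B lands on D.
A major third spans 4 semitones, so from B2 the target pitch is D#3.

D#3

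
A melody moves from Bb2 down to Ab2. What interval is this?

major second

Descending from Bb2 to Ab2 is the same interval as ascending Ab2 to Bb2.
A to B spans two letter names (A-B) — that makes it a second of some quality.
Ab2 to Bb2 is 2 semitones, matching the major second exactly, so the quality is major.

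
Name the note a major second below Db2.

Two letter names down from D: C.
A major second is 2 semitones; 2 semitones down from Db2 gives Cb2.

Cb2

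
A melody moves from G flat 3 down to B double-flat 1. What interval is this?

M13

Descending from Gb3 to Bbb1 is the same interval as ascending Bbb1 to Gb3.
B to G spans six letter names (B-C-D-E-F-G), plus an octave, so the interval is some kind of thirteenth.
The major thirteenth spans 21 semitones, and Bbb1 to Gb3 is exactly 21 semitones — so this is a major thirteenth.
(Equivalently, a compound major sixth: a major sixth plus an octave.)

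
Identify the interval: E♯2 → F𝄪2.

E to F spans two letter names (E-F): a second.
E#2 to F##2 is 2 semitones, matching the major second exactly, so the quality is major.

major second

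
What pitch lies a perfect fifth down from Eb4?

Ab3

Five letter names down from E: A.
A perfect fifth spans 7 semitones, so from Eb4 the target pitch is Ab3.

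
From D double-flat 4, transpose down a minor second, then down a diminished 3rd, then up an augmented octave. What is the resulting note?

A sharp 4

A minor second down from Dbb4 is Cb4.
Down a diminished third from Cb4: A3 (2 semitones down).
An augmented octave up from A3 is A#4.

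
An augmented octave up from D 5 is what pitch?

D sharp 6

An octave keeps the letter name D, an octave up from D.
An augmented octave spans 13 semitones, so from D5 the target pitch is D#6.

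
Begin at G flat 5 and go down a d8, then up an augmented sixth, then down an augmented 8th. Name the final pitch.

A diminished octave down from Gb5 is G4.
Up an augmented sixth from G4: E#5 (10 semitones up).
An augmented octave down from E#5 is E4.

E 4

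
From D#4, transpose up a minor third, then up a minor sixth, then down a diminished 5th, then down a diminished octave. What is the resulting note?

G##3

Up a minor third from D#4: F#4 (3 semitones up).
A minor sixth up from F#4 is D5.
D5 down a diminished fifth → G#4 (6 semitones).
A diminished octave down from G#4 is G##3.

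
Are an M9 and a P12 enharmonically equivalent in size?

No

A major ninth is 14 semitones but a perfect twelfth is 19 semitones — different sizes.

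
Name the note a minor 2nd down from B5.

A#5

Counting two letter names down from B lands on A.
A minor second spans 1 semitone, so from B5 the target pitch is A#5.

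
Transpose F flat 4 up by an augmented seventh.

Counting seven letter names up from F lands on E.
An augmented seventh is 12 semitones; 12 semitones up from Fb4 gives E5.

E 5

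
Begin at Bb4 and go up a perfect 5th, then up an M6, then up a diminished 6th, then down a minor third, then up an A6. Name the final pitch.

Up a perfect fifth from Bb4: F5 (7 semitones up).
Up a major sixth from F5: D6 (9 semitones up).
D6 up a diminished sixth → Bbb6 (7 semitones).
Down a minor third from Bbb6: Gb6 (3 semitones down).
Gb6 up an augmented sixth → E7 (10 semitones).

E7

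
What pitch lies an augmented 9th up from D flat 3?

The ninth's letter: D up two letter names plus an octave → E.
Moving 15 semitones up from Db3 (the size of an augmented ninth) reaches E4.

E 4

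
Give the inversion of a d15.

First reduce the compound diminished fifteenth to its simple form, a diminished octave.
Inverted interval numbers add to nine, so an octave pairs with a unison (8 + 1 = 9).
Quality inverts too: diminished becomes augmented. That makes the inversion an augmented unison.

augmented 1st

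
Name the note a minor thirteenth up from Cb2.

Abb3

Counting six letter names plus an octave up from C lands on A.
A minor thirteenth is 20 semitones; 20 semitones up from Cb2 gives Abb3.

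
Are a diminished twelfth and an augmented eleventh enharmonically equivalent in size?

Both span 18 semitones: a diminished twelfth and an augmented eleventh are the same chromatic distance.

Yes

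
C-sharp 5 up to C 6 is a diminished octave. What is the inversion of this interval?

The rule of nine gives the new number: 9 − 8 = 1, so an octave becomes a unison.
And diminished becomes augmented under inversion, so we get an augmented unison.

A1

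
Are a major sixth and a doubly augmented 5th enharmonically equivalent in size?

Yes

Both span 9 semitones: a major sixth and a doubly augmented fifth are the same chromatic distance.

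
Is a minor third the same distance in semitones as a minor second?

No

3 semitones (minor third) vs 1 semitone (minor second): not equal.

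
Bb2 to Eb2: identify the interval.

P5

Descending from Bb2 to Eb2 is the same interval as ascending Eb2 to Bb2.
E to B spans five letter names (E-F-G-A-B), so the interval is some kind of fifth.
The perfect fifth spans 7 semitones, and Eb2 to Bb2 is exactly 7 semitones — so this is a perfect fifth.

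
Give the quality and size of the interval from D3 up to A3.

perfect fifth

D to A spans five letter names (D-E-F-G-A) — that makes it a fifth of some quality.
Counting semitones, D3→A3 is 7, which is the perfect fifth.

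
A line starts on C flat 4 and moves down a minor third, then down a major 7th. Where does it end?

B double-flat 2

A minor third down from Cb4 is Ab3.
Ab3 down a major seventh → Bbb2 (11 semitones).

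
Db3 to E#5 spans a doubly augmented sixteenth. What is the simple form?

AA2

Subtracting seven from the interval number removes an octave: 16 − 14 = 2.
That makes a doubly augmented sixteenth a compound doubly augmented second — 2 octaves plus a doubly augmented second.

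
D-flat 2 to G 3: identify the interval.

D to G spans four letter names (D-E-F-G), plus an octave, so the interval is some kind of eleventh.
The perfect eleventh is 17 semitones; here we have 18, one semitone wider: augmented.
(Equivalently, a compound augmented fourth: an augmented fourth plus an octave.)

augmented 11th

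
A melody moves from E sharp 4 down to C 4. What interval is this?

Descending from E#4 to C4 is the same interval as ascending C4 to E#4.
C to E spans three letter names (C-D-E), so the interval is some kind of third.
The major third is 4 semitones; here we have 5, one semitone wider: augmented.

augmented third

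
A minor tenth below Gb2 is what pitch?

Eb1

Three letters down from G (plus an octave) reaches E.
A minor tenth spans 15 semitones, so from Gb2 the target pitch is Eb1.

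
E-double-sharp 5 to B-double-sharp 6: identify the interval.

perfect 12th

E to B spans five letter names (E-F-G-A-B), plus an octave — that makes it a twelfth of some quality.
The perfect twelfth spans 19 semitones, and E##5 to B##6 is exactly 19 semitones — so this is a perfect twelfth.
(Equivalently, a compound perfect fifth: a perfect fifth plus an octave.)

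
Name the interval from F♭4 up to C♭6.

perfect 12th

F to C spans five letter names (F-G-A-B-C), plus an octave, so the interval is some kind of twelfth.
Counting semitones, Fb4→Cb6 is 19, which is the perfect twelfth.
(Equivalently, a compound perfect fifth: a perfect fifth plus an octave.)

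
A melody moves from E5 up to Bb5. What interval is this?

E to B spans five letter names (E-F-G-A-B): a fifth.
A perfect fifth would be 7 semitones; E5 to Bb5 is 6, one semitone narrower, so the interval is diminished.

d5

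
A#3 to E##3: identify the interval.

d4

Descending from A#3 to E##3 is the same interval as ascending E##3 to A#3.
E to A spans four letter names (E-F-G-A): a fourth.
A perfect fourth would be 5 semitones; E##3 to A#3 is 4, one semitone narrower, so the interval is diminished.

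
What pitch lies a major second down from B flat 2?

The second takes the letter from B down to A.
A major second is 2 semitones; 2 semitones down from Bb2 gives Ab2.

A flat 2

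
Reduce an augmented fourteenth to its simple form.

A7

Take out an octave (7 from the number): 14 − 7 = 7.
That makes an augmented fourteenth a compound augmented seventh — an octave plus an augmented seventh.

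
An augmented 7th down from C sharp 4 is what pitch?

Seven letter names down from C: D.
An augmented seventh is 12 semitones; 12 semitones down from C#4 gives Db3.

D flat 3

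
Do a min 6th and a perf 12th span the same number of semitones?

A minor sixth spans 8 semitones; a perfect twelfth spans 19 semitones. They differ by 11.

No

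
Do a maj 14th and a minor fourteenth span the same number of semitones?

No

A major fourteenth spans 23 semitones; a minor fourteenth spans 22 semitones. They differ by 1.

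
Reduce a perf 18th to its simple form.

Take out 2 octaves (14 from the number): 18 − 14 = 4.
That makes a perfect eighteenth a compound perfect fourth — 2 octaves plus a perfect fourth.

perfect fourth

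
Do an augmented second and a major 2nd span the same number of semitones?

An augmented second spans 3 semitones; a major second spans 2 semitones. They differ by 1.

No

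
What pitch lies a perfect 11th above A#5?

Four letters up from A (plus an octave) reaches D.
A perfect eleventh is 17 semitones; 17 semitones up from A#5 gives D#7.

D#7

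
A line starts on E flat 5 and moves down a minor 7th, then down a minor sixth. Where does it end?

Down a minor seventh from Eb5: F4 (10 semitones down).
A minor sixth down from F4 is A3.

A 3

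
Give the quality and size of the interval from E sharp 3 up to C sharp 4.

minor 6th

E to C spans six letter names (E-F-G-A-B-C) — that makes it a sixth of some quality.
E#3 to C#4 is 8 semitones, a half step short of the major sixth (9), so this is minor.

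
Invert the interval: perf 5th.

P4

Inverted interval numbers add to nine, so a fifth pairs with a fourth (5 + 4 = 9).
And perfect stays perfect under inversion, so we get a perfect fourth.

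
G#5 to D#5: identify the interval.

Descending from G#5 to D#5 is the same interval as ascending D#5 to G#5.
D to G spans four letter names (D-E-F-G), so the interval is some kind of fourth.
The perfect fourth spans 5 semitones, and D#5 to G#5 is exactly 5 semitones — so this is a perfect fourth.

perfect fourth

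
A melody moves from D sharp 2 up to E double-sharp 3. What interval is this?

D to E spans two letter names (D-E), plus an octave, so the interval is some kind of ninth.
The major ninth is 14 semitones; here we have 15, one semitone wider: augmented.
(Equivalently, a compound augmented second: an augmented second plus an octave.)

augmented ninth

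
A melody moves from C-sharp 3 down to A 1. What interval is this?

Descending from C#3 to A1 is the same interval as ascending A1 to C#3.
A to C spans three letter names (A-B-C), plus an octave, so the interval is some kind of tenth.
Counting semitones, A1→C#3 is 16, which is the major tenth.
(Equivalently, a compound major third: a major third plus an octave.)

M10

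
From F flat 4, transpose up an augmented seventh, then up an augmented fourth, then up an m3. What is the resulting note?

An augmented seventh up from Fb4 is E5.
Up an augmented fourth from E5: A#5 (6 semitones up).
A#5 up a minor third → C#6 (3 semitones).

C sharp 6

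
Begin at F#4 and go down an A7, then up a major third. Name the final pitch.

F#4 down an augmented seventh → Gb3 (12 semitones).
A major third up from Gb3 is Bb3.

Bb3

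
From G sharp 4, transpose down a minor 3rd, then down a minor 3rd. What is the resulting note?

A minor third down from G#4 is E#4.
Down a minor third from E#4: C##4 (3 semitones down).

C double-sharp 4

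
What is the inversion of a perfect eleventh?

P5

First reduce the compound perfect eleventh to its simple form, a perfect fourth.
The rule of nine gives the new number: 9 − 4 = 5, so a fourth becomes a fifth.
And perfect stays perfect under inversion, so we get a perfect fifth.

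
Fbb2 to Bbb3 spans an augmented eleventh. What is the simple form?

augmented 4th

Subtracting seven from the interval number removes an octave: 11 − 7 = 4.
So an augmented eleventh is an octave plus an augmented fourth. The quality is unchanged.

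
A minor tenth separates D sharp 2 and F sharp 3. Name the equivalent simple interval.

m3

Each octave removed subtracts seven from the number: 10 − 7 = 3.
That makes a minor tenth a compound minor third — an octave plus a minor third.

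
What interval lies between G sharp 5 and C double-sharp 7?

A11

G to C spans four letter names (G-A-B-C), plus an octave — that makes it an eleventh of some quality.
A perfect eleventh would be 17 semitones; G#5 to C##7 is 18, one semitone wider, so the interval is augmented.
(Equivalently, a compound augmented fourth: an augmented fourth plus an octave.)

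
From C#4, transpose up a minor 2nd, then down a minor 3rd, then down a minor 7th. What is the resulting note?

A minor second up from C#4 is D4.
D4 down a minor third → B3 (3 semitones).
A minor seventh down from B3 is C#3.

C#3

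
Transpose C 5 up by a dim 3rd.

E double-flat 5

The third takes the letter from C up to E.
A diminished third spans 2 semitones, so from C5 the target pitch is Ebb5.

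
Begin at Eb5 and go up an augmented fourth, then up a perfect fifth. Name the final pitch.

Up an augmented fourth from Eb5: A5 (6 semitones up).
A5 up a perfect fifth → E6 (7 semitones).

E6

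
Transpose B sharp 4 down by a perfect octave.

B sharp 3

The letter stays B (same as the start), shifted an octave down.
A perfect octave spans 12 semitones, so from B#4 the target pitch is B#3.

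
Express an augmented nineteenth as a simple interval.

Take out 2 octaves (14 from the number): 19 − 14 = 5.
Quality carries through unchanged, so the simple form is an augmented fifth.

augmented 5th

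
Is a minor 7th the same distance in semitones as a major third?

10 semitones (minor seventh) vs 4 semitones (major third): not equal.

No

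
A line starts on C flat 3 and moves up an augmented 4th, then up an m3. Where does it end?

An augmented fourth up from Cb3 is F3.
Up a minor third from F3: Ab3 (3 semitones up).

A flat 3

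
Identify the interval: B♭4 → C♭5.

B to C spans two letter names (B-C): a second.
A major second would be 2 semitones, but Bb4 to Cb5 is 1 — one semitone narrower, making it a minor second.

minor 2nd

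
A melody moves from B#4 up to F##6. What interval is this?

B to F spans five letter names (B-C-D-E-F), plus an octave, so the interval is some kind of twelfth.
Counting semitones, B#4→F##6 is 19, which is the perfect twelfth.
(Equivalently, a compound perfect fifth: a perfect fifth plus an octave.)

perfect twelfth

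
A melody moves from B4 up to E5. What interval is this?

B to E spans four letter names (B-C-D-E), so the interval is some kind of fourth.
B4 to E5 is 5 semitones, matching the perfect fourth exactly, so the quality is perfect.

P4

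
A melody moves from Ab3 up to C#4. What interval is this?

A to C spans three letter names (A-B-C), so the interval is some kind of third.
Ab3 to C#4 spans 5 semitones — one semitone wider than the major third (4) — giving an augmented third.

augmented third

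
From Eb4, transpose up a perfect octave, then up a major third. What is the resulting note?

G5

Up a perfect octave from Eb4: Eb5 (12 semitones up).
Up a major third from Eb5: G5 (4 semitones up).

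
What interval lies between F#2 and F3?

F to F is the same letter name, plus an octave: an octave.
A perfect octave would be 12 semitones; F#2 to F3 is 11, one semitone narrower, so the interval is diminished.

diminished 8th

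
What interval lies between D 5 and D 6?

perfect 8th

D to D is the same letter name, plus an octave, so the interval is some kind of octave.
The perfect octave spans 12 semitones, and D5 to D6 is exactly 12 semitones — so this is a perfect octave.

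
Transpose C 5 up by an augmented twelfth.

G-sharp 6

The twelfth's letter: C up five letter names plus an octave → G.
Moving 20 semitones up from C5 (the size of an augmented twelfth) reaches G#6.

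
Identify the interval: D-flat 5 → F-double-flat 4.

augmented 6th

Descending from Db5 to Fbb4 is the same interval as ascending Fbb4 to Db5.
F to D spans six letter names (F-G-A-B-C-D): a sixth.
Fbb4 to Db5 spans 10 semitones — one semitone wider than the major sixth (9) — giving an augmented sixth.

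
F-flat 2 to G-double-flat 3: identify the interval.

m9

F to G spans two letter names (F-G), plus an octave, so the interval is some kind of ninth.
A major ninth would be 14 semitones, but Fb2 to Gbb3 is 13 — one semitone narrower, making it a minor ninth.
(Equivalently, a compound minor second: a minor second plus an octave.)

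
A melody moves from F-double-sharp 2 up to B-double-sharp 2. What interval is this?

F to B spans four letter names (F-G-A-B), so the interval is some kind of fourth.
F##2 to B##2 spans 6 semitones — one semitone wider than the perfect fourth (5) — giving an augmented fourth.

augmented fourth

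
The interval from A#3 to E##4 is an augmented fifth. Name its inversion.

Inverted interval numbers add to nine, so a fifth pairs with a fourth (5 + 4 = 9).
Quality inverts too: augmented becomes diminished. That makes the inversion a diminished fourth.

diminished fourth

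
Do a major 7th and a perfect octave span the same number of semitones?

No

11 semitones (major seventh) vs 12 semitones (perfect octave): not equal.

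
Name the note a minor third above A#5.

C#6

Counting three letter names up from A lands on C.
A minor third is 3 semitones; 3 semitones up from A#5 gives C#6.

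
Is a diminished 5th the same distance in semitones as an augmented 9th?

6 semitones (diminished fifth) vs 15 semitones (augmented ninth): not equal.

No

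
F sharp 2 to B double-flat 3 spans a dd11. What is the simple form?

Subtracting seven from the interval number removes an octave: 11 − 7 = 4.
That makes a doubly diminished eleventh a compound doubly diminished fourth — an octave plus a doubly diminished fourth.

doubly diminished 4th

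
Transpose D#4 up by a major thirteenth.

B#5

The thirteenth's letter: D up six letter names plus an octave → B.
A major thirteenth spans 21 semitones, so from D#4 the target pitch is B#5.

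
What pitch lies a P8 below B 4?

For an octave the letter name doesn't change: still B, an octave down.
Moving 12 semitones down from B4 (the size of a perfect octave) reaches B3.

B 3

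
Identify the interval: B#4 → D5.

diminished third

B to D spans three letter names (B-C-D): a third.
A major third would be 4 semitones; B#4 to D5 is 2, two semitones narrower, so the interval is diminished.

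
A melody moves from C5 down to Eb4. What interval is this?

major sixth

Descending from C5 to Eb4 is the same interval as ascending Eb4 to C5.
E to C spans six letter names (E-F-G-A-B-C) — that makes it a sixth of some quality.
Eb4 to C5 is 9 semitones, matching the major sixth exactly, so the quality is major.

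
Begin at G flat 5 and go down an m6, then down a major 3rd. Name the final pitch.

G flat 4

A minor sixth down from Gb5 is Bb4.
A major third down from Bb4 is Gb4.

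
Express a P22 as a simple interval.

Each octave removed subtracts seven from the number: 22 − 14 = 8.
Quality carries through unchanged, so the simple form is a perfect octave.

P8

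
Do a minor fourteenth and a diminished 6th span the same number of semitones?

No

A minor fourteenth is 22 semitones but a diminished sixth is 7 semitones — different sizes.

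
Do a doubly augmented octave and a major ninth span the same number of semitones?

Yes

A doubly augmented octave = 14 semitones = a major ninth; enharmonically equal.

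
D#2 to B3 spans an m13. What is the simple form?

Subtracting seven from the interval number removes an octave: 13 − 7 = 6.
That makes a minor thirteenth a compound minor sixth — an octave plus a minor sixth.

minor sixth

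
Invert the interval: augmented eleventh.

diminished 5th

First reduce the compound augmented eleventh to its simple form, an augmented fourth.
Inverted interval numbers add to nine, so a fourth pairs with a fifth (4 + 5 = 9).
And augmented becomes diminished under inversion, so we get a diminished fifth.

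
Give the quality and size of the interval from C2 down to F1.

P5

Descending from C2 to F1 is the same interval as ascending F1 to C2.
F to C spans five letter names (F-G-A-B-C), so the interval is some kind of fifth.
Counting semitones, F1→C2 is 7, which is the perfect fifth.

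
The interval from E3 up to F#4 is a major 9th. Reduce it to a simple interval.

major second

Subtracting seven from the interval number removes an octave: 9 − 7 = 2.
So a major ninth is an octave plus a major second. The quality is unchanged.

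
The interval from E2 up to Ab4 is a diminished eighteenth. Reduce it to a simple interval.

Take out 2 octaves (14 from the number): 18 − 14 = 4.
So a diminished eighteenth is 2 octaves plus a diminished fourth. The quality is unchanged.

d4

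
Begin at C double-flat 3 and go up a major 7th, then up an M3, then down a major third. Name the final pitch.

Up a major seventh from Cbb3: Bbb3 (11 semitones up).
Bbb3 up a major third → Db4 (4 semitones).
A major third down from Db4 is Bbb3.

B double-flat 3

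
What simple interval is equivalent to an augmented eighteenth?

A4

Subtracting seven from the interval number removes an octave: 18 − 14 = 4.
That makes an augmented eighteenth a compound augmented fourth — 2 octaves plus an augmented fourth.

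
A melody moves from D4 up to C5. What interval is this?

m7

D to C spans seven letter names (D-E-F-G-A-B-C): a seventh.
At 10 semitones, D4→C5 falls one short of a major seventh: minor.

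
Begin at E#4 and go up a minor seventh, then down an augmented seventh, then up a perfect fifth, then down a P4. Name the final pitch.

E#4 up a minor seventh → D#5 (10 semitones).
Down an augmented seventh from D#5: Eb4 (12 semitones down).
Up a perfect fifth from Eb4: Bb4 (7 semitones up).
A perfect fourth down from Bb4 is F4.

F4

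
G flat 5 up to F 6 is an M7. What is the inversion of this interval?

minor 2nd

Interval numbers invert to sum to nine: 7 + 2 = 9, so a seventh inverts to a second.
Quality inverts too: major becomes minor. That makes the inversion a minor second.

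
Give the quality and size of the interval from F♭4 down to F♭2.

perfect fifteenth

Descending from Fb4 to Fb2 is the same interval as ascending Fb2 to Fb4.
F to F is the same letter name, plus 2 octaves: a fifteenth.
The perfect fifteenth spans 24 semitones, and Fb2 to Fb4 is exactly 24 semitones — so this is a perfect fifteenth.
(Equivalently, a compound perfect octave: a perfect octave plus an octave.)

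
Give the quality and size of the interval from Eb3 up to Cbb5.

diminished 13th

E to C spans six letter names (E-F-G-A-B-C), plus an octave: a thirteenth.
A major thirteenth would be 21 semitones; Eb3 to Cbb5 is 19, two semitones narrower, so the interval is diminished.
(Equivalently, a compound diminished sixth: a diminished sixth plus an octave.)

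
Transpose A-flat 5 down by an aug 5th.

D-double-flat 5

The fifth takes the letter from A down to D.
An augmented fifth is 8 semitones; 8 semitones down from Ab5 gives Dbb5.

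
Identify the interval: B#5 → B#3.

P15

Descending from B#5 to B#3 is the same interval as ascending B#3 to B#5.
B to B is the same letter name, plus 2 octaves, so the interval is some kind of fifteenth.
Counting semitones, B#3→B#5 is 24, which is the perfect fifteenth.
(Equivalently, a compound perfect octave: a perfect octave plus an octave.)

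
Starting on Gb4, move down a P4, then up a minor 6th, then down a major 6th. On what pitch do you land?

Dbb4

Gb4 down a perfect fourth → Db4 (5 semitones).
Db4 up a minor sixth → Bbb4 (8 semitones).
Down a major sixth from Bbb4: Dbb4 (9 semitones down).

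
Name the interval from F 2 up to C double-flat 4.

F to C spans five letter names (F-G-A-B-C), plus an octave, so the interval is some kind of twelfth.
A perfect twelfth would be 19 semitones; F2 to Cbb4 is 17, two semitones narrower, so the interval is doubly diminished.
(Equivalently, a compound doubly diminished fifth: a doubly diminished fifth plus an octave.)

doubly diminished twelfth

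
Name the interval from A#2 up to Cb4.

A to C spans three letter names (A-B-C), plus an octave — that makes it a tenth of some quality.
The major tenth is 16 semitones; here we have 13, three semitones narrower: doubly diminished.
(Equivalently, a compound doubly diminished third: a doubly diminished third plus an octave.)

dd10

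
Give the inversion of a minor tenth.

First reduce the compound minor tenth to its simple form, a minor third.
The rule of nine gives the new number: 9 − 3 = 6, so a third becomes a sixth.
Quality inverts too: minor becomes major. That makes the inversion a major sixth.

major sixth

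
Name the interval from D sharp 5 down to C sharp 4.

Descending from D#5 to C#4 is the same interval as ascending C#4 to D#5.
C to D spans two letter names (C-D), plus an octave: a ninth.
The major ninth spans 14 semitones, and C#4 to D#5 is exactly 14 semitones — so this is a major ninth.
(Equivalently, a compound major second: a major second plus an octave.)

major ninth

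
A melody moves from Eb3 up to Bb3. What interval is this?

E to B spans five letter names (E-F-G-A-B) — that makes it a fifth of some quality.
The perfect fifth spans 7 semitones, and Eb3 to Bb3 is exactly 7 semitones — so this is a perfect fifth.

perfect 5th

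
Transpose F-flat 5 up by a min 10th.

Counting three letter names plus an octave up from F lands on A.
A minor tenth is 15 semitones; 15 semitones up from Fb5 gives Abb6.

A-double-flat 6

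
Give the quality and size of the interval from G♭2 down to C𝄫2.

Descending from Gb2 to Cbb2 is the same interval as ascending Cbb2 to Gb2.
C to G spans five letter names (C-D-E-F-G), so the interval is some kind of fifth.
Cbb2 to Gb2 spans 8 semitones — one semitone wider than the perfect fifth (7) — giving an augmented fifth.

A5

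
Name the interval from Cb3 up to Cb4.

C to C is the same letter name, plus an octave — that makes it an octave of some quality.
Cb3 to Cb4 is 12 semitones, matching the perfect octave exactly, so the quality is perfect.

perfect octave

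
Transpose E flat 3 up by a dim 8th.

E double-flat 4

The letter stays E (same as the start), shifted an octave up.
Moving 11 semitones up from Eb3 (the size of a diminished octave) reaches Ebb4.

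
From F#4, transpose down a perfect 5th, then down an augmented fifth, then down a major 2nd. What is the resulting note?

Db3

A perfect fifth down from F#4 is B3.
B3 down an augmented fifth → Eb3 (8 semitones).
A major second down from Eb3 is Db3.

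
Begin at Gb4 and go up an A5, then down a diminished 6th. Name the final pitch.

F##4

Gb4 up an augmented fifth → D5 (8 semitones).
D5 down a diminished sixth → F##4 (7 semitones).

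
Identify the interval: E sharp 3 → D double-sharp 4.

E to D spans seven letter names (E-F-G-A-B-C-D), so the interval is some kind of seventh.
E#3 to D##4 is 11 semitones, matching the major seventh exactly, so the quality is major.

major seventh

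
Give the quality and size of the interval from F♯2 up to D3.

F to D spans six letter names (F-G-A-B-C-D), so the interval is some kind of sixth.
A major sixth would be 9 semitones, but F#2 to D3 is 8 — one semitone narrower, making it a minor sixth.

m6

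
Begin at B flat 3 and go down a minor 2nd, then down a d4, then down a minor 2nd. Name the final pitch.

D double-sharp 3

Bb3 down a minor second → A3 (1 semitone).
Down a diminished fourth from A3: E#3 (4 semitones down).
E#3 down a minor second → D##3 (1 semitone).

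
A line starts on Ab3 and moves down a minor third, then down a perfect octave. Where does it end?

F2

A minor third down from Ab3 is F3.
A perfect octave down from F3 is F2.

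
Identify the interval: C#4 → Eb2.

Descending from C#4 to Eb2 is the same interval as ascending Eb2 to C#4.
E to C spans six letter names (E-F-G-A-B-C), plus an octave: a thirteenth.
The major thirteenth is 21 semitones; here we have 22, one semitone wider: augmented.
(Equivalently, a compound augmented sixth: an augmented sixth plus an octave.)

A13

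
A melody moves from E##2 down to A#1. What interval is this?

Descending from E##2 to A#1 is the same interval as ascending A#1 to E##2.
A to E spans five letter names (A-B-C-D-E), so the interval is some kind of fifth.
The perfect fifth is 7 semitones; here we have 8, one semitone wider: augmented.

augmented 5th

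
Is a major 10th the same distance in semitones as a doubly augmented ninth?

Yes

Both span 16 semitones: a major tenth and a doubly augmented ninth are the same chromatic distance.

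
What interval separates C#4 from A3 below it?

major third

Descending from C#4 to A3 is the same interval as ascending A3 to C#4.
A to C spans three letter names (A-B-C) — that makes it a third of some quality.
A3 to C#4 is 4 semitones, matching the major third exactly, so the quality is major.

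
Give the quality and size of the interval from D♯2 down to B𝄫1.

doubly augmented third

Descending from D#2 to Bbb1 is the same interval as ascending Bbb1 to D#2.
B to D spans three letter names (B-C-D), so the interval is some kind of third.
The major third is 4 semitones; here we have 6, two semitones wider: doubly augmented.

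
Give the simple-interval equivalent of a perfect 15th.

P8

Each octave removed subtracts seven from the number: 15 − 7 = 8.
Quality carries through unchanged, so the simple form is a perfect octave.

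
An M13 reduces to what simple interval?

Each octave removed subtracts seven from the number: 13 − 7 = 6.
That makes a major thirteenth a compound major sixth — an octave plus a major sixth.

major sixth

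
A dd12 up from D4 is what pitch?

Abb5

Five letters up from D (plus an octave) reaches A.
A doubly diminished twelfth is 17 semitones; 17 semitones up from D4 gives Abb5.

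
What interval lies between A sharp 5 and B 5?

minor 2nd

A to B spans two letter names (A-B): a second.
A#5 to B5 is 1 semitone, a half step short of the major second (2), so this is minor.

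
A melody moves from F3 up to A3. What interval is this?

major 3rd

F to A spans three letter names (F-G-A): a third.
The major third spans 4 semitones, and F3 to A3 is exactly 4 semitones — so this is a major third.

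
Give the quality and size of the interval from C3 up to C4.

perfect octave

C to C is the same letter name, plus an octave — that makes it an octave of some quality.
C3 to C4 is 12 semitones, matching the perfect octave exactly, so the quality is perfect.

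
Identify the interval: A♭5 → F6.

major sixth

A to F spans six letter names (A-B-C-D-E-F) — that makes it a sixth of some quality.
The major sixth spans 9 semitones, and Ab5 to F6 is exactly 9 semitones — so this is a major sixth.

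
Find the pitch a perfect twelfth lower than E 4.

The twelfth's letter: E down five letter names plus an octave → A.
A perfect twelfth spans 19 semitones, so from E4 the target pitch is A2.

A 2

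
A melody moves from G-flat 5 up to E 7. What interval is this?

augmented 13th

G to E spans six letter names (G-A-B-C-D-E), plus an octave — that makes it a thirteenth of some quality.
Gb5 to E7 spans 22 semitones — one semitone wider than the major thirteenth (21) — giving an augmented thirteenth.
(Equivalently, a compound augmented sixth: an augmented sixth plus an octave.)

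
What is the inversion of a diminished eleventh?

First reduce the compound diminished eleventh to its simple form, a diminished fourth.
Interval numbers invert to sum to nine: 4 + 5 = 9, so a fourth inverts to a fifth.
And diminished becomes augmented under inversion, so we get an augmented fifth.

A5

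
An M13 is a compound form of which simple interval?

Take out an octave (7 from the number): 13 − 7 = 6.
So a major thirteenth is an octave plus a major sixth. The quality is unchanged.

major 6th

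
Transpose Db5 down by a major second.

Counting two letter names down from D lands on C.
A major second spans 2 semitones, so from Db5 the target pitch is Cb5.

Cb5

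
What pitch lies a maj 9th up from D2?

Counting two letter names plus an octave up from D lands on E.
Moving 14 semitones up from D2 (the size of a major ninth) reaches E3.

E3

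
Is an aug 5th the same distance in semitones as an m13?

No

8 semitones (augmented fifth) vs 20 semitones (minor thirteenth): not equal.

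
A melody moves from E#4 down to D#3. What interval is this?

Descending from E#4 to D#3 is the same interval as ascending D#3 to E#4.
D to E spans two letter names (D-E), plus an octave: a ninth.
The major ninth spans 14 semitones, and D#3 to E#4 is exactly 14 semitones — so this is a major ninth.
(Equivalently, a compound major second: a major second plus an octave.)

major 9th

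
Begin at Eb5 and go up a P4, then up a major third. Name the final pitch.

C6

Eb5 up a perfect fourth → Ab5 (5 semitones).
A major third up from Ab5 is C6.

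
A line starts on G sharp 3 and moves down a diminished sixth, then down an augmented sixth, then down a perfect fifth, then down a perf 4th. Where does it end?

G#3 down a diminished sixth → B##2 (7 semitones).
Down an augmented sixth from B##2: D#2 (10 semitones down).
A perfect fifth down from D#2 is G#1.
G#1 down a perfect fourth → D#1 (5 semitones).

D sharp 1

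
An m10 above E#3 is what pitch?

The tenth's letter: E up three letter names plus an octave → G.
Moving 15 semitones up from E#3 (the size of a minor tenth) reaches G#4.

G#4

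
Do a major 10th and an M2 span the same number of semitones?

No

16 semitones (major tenth) vs 2 semitones (major second): not equal.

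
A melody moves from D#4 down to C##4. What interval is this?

m2

Descending from D#4 to C##4 is the same interval as ascending C##4 to D#4.
C to D spans two letter names (C-D) — that makes it a second of some quality.
At 1 semitone, C##4→D#4 falls one short of a major second: minor.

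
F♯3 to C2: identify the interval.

augmented eleventh

Descending from F#3 to C2 is the same interval as ascending C2 to F#3.
C to F spans four letter names (C-D-E-F), plus an octave, so the interval is some kind of eleventh.
C2 to F#3 spans 18 semitones — one semitone wider than the perfect eleventh (17) — giving an augmented eleventh.
(Equivalently, a compound augmented fourth: an augmented fourth plus an octave.)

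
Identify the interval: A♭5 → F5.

m3

Descending from Ab5 to F5 is the same interval as ascending F5 to Ab5.
F to A spans three letter names (F-G-A): a third.
At 3 semitones, F5→Ab5 falls one short of a major third: minor.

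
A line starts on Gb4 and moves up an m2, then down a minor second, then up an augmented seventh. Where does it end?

Gb4 up a minor second → Abb4 (1 semitone).
Down a minor second from Abb4: Gb4 (1 semitone down).
An augmented seventh up from Gb4 is F#5.

F#5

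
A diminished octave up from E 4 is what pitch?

E flat 5

For an octave the letter name doesn't change: still E, an octave up.
A diminished octave is 11 semitones; 11 semitones up from E4 gives Eb5.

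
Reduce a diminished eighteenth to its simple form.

d4

Subtracting seven from the interval number removes an octave: 18 − 14 = 4.
So a diminished eighteenth is 2 octaves plus a diminished fourth. The quality is unchanged.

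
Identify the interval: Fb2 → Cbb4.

F to C spans five letter names (F-G-A-B-C), plus an octave — that makes it a twelfth of some quality.
A perfect twelfth would be 19 semitones; Fb2 to Cbb4 is 18, one semitone narrower, so the interval is diminished.
(Equivalently, a compound diminished fifth: a diminished fifth plus an octave.)

diminished 12th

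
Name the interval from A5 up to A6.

A to A is the same letter name, plus an octave, so the interval is some kind of octave.
A5 to A6 is 12 semitones, matching the perfect octave exactly, so the quality is perfect.

P8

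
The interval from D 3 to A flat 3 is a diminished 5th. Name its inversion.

Interval numbers invert to sum to nine: 5 + 4 = 9, so a fifth inverts to a fourth.
The quality also flips — diminished becomes augmented — giving an augmented fourth.

augmented 4th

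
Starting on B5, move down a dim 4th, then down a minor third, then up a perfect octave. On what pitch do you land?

Down a diminished fourth from B5: F##5 (4 semitones down).
Down a minor third from F##5: D##5 (3 semitones down).
Up a perfect octave from D##5: D##6 (12 semitones up).

D##6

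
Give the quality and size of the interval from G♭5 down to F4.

m9

Descending from Gb5 to F4 is the same interval as ascending F4 to Gb5.
F to G spans two letter names (F-G), plus an octave, so the interval is some kind of ninth.
A major ninth would be 14 semitones, but F4 to Gb5 is 13 — one semitone narrower, making it a minor ninth.
(Equivalently, a compound minor second: a minor second plus an octave.)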